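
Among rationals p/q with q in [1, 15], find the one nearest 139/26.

75/14

Expand x = 139/26 as a continued fraction with the Euclidean algorithm:
  139 = 5*26 + 9, so a_0 = 5.
  26 = 2*9 + 8, so a_1 = 2.
  9 = 1*8 + 1, so a_2 = 1.
  8 = 8*1 + 0, so a_3 = 8.
so x = [5; 2, 1, 8].
Convergents (p_i = a_i*p_{i-1} + p_{i-2}, q_i = a_i*q_{i-1} + q_{i-2} with p_{-2}=0, p_{-1}=1, q_{-2}=1, q_{-1}=0), until the denominator exceeds 15:
  i=0: a_0=5, p_0 = 5*1 + 0 = 5, q_0 = 5*0 + 1 = 1.
  i=1: a_1=2, p_1 = 2*5 + 1 = 11, q_1 = 2*1 + 0 = 2.
  i=2: a_2=1, p_2 = 1*11 + 5 = 16, q_2 = 1*2 + 1 = 3.
  i=3: a_3=8, p_3 = 8*16 + 11 = 139, q_3 = 8*3 + 2 = 26.
q_3 = 26 > 15, so the last convergent with denominator <= 15 is p_2/q_2 = 16/3.
The closest fraction with denominator <= 15 is either p_2/q_2 or the intermediate fraction (k*p_2 + p_1)/(k*q_2 + q_1) with the largest k >= 1 whose denominator stays <= 15; these approach x as k grows, and every other convergent or intermediate fraction in range is farther away.
Largest k: floor((15 - q_1)/q_2) = floor((15 - 2)/3) = 4.
That gives (4*16 + 11)/(4*3 + 2) = 75/14.
Compare the errors: |x - 16/3| = |139*3 - 16*26|/(26*3) = 1/78, and |x - 75/14| = |139*14 - 75*26|/(26*14) = 4/364.
Cross-multiplying, 4*78 = 312 < 364 = 1*364, so 4/364 is smaller: the intermediate fraction 75/14 is closer to x than 16/3.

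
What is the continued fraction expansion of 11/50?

[0; 4, 1, 1, 5]

Run the Euclidean algorithm on 11 and 50; the successive quotients are the partial quotients a_0, a_1, ... (each step inverts the fractional part left over by the previous one):
  11 = 0*50 + 11, so a_0 = 0.
  50 = 4*11 + 6, so a_1 = 4.
  11 = 1*6 + 5, so a_2 = 1.
  6 = 1*5 + 1, so a_3 = 1.
  5 = 5*1 + 0, so a_4 = 5.
The remainder reaches 0 after 5 divisions, so the expansion has 5 partial quotients, read off in order.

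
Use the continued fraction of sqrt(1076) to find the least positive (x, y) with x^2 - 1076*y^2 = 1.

(x, y) = (13449, 410)

First expand sqrt(1076) as a continued fraction. With x_i = (sqrt(1076) + m_i)/d_i and (m_0, d_0) = (0, 1): a_0 = floor(sqrt(1076)) = 32, since 32^2 = 1024 <= 1076 < 1089 = 33^2.
Iterate m_{i+1} = d_i*a_i - m_i, d_{i+1} = (1076 - m_{i+1}^2)/d_i, a_{i+1} = floor((a_0 + m_{i+1})/d_{i+1}):
  m_1 = 1*32 - 0 = 32, d_1 = (1076 - 32^2)/1 = 52/1 = 52, a_1 = floor((32 + 32)/52) = 1.
  m_2 = 52*1 - 32 = 20, d_2 = (1076 - 20^2)/52 = 676/52 = 13, a_2 = floor((32 + 20)/13) = 4.
  m_3 = 13*4 - 20 = 32, d_3 = (1076 - 32^2)/13 = 52/13 = 4, a_3 = floor((32 + 32)/4) = 16.
  m_4 = 4*16 - 32 = 32, d_4 = (1076 - 32^2)/4 = 52/4 = 13, a_4 = floor((32 + 32)/13) = 4.
  m_5 = 13*4 - 32 = 20, d_5 = (1076 - 20^2)/13 = 676/13 = 52, a_5 = floor((32 + 20)/52) = 1.
  m_6 = 52*1 - 20 = 32, d_6 = (1076 - 32^2)/52 = 52/52 = 1, a_6 = floor((32 + 32)/1) = 64.
  m_7 = 1*64 - 32 = 32, d_7 = (1076 - 32^2)/1 = 52/1 = 52: (m_7, d_7) = (m_1, d_1) = (32, 52), so from here the quotients repeat a_1, ..., a_6; the period length is 6.
So sqrt(1076) = [32; (1, 4, 16, 4, 1, 64)] with period length k = 6.
k is even, so the fundamental solution of x^2 - 1076y^2 = 1 is (p_{k-1}, q_{k-1}) = (p_5, q_5); compute convergents through index 5.
Convergents (p_i = a_i*p_{i-1} + p_{i-2}, q_i = a_i*q_{i-1} + q_{i-2} with p_{-2}=0, p_{-1}=1, q_{-2}=1, q_{-1}=0):
  i=0: a_0=32, p_0 = 32*1 + 0 = 32, q_0 = 32*0 + 1 = 1.
  i=1: a_1=1, p_1 = 1*32 + 1 = 33, q_1 = 1*1 + 0 = 1.
  i=2: a_2=4, p_2 = 4*33 + 32 = 164, q_2 = 4*1 + 1 = 5.
  i=3: a_3=16, p_3 = 16*164 + 33 = 2657, q_3 = 16*5 + 1 = 81.
  i=4: a_4=4, p_4 = 4*2657 + 164 = 10792, q_4 = 4*81 + 5 = 329.
  i=5: a_5=1, p_5 = 1*10792 + 2657 = 13449, q_5 = 1*329 + 81 = 410.
Check: 13449^2 - 1076*410^2 = 180875601 - 180875600 = 1, so (x, y) = (13449, 410) solves the equation, and by the theorem it is the least positive solution.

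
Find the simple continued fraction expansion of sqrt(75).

Write x_i = (sqrt(75) + m_i)/d_i with (m_0, d_0) = (0, 1). a_0 = floor(sqrt(75)) = 8, since 8^2 = 64 <= 75 < 81 = 9^2.
Iterate m_{i+1} = d_i*a_i - m_i, d_{i+1} = (75 - m_{i+1}^2)/d_i, a_{i+1} = floor((a_0 + m_{i+1})/d_{i+1}):
  m_1 = 1*8 - 0 = 8, d_1 = (75 - 8^2)/1 = 11/1 = 11, a_1 = floor((8 + 8)/11) = 1.
  m_2 = 11*1 - 8 = 3, d_2 = (75 - 3^2)/11 = 66/11 = 6, a_2 = floor((8 + 3)/6) = 1.
  m_3 = 6*1 - 3 = 3, d_3 = (75 - 3^2)/6 = 66/6 = 11, a_3 = floor((8 + 3)/11) = 1.
  m_4 = 11*1 - 3 = 8, d_4 = (75 - 8^2)/11 = 11/11 = 1, a_4 = floor((8 + 8)/1) = 16.
  m_5 = 1*16 - 8 = 8, d_5 = (75 - 8^2)/1 = 11/1 = 11: (m_5, d_5) = (m_1, d_1) = (8, 11), so from here the quotients repeat a_1, ..., a_4; the period length is 4.
Hence the expansion of sqrt(75) is a_0 = 8 followed by the repeating block 1, 1, 1, 16 (period 4).

[8; (1, 1, 1, 16)]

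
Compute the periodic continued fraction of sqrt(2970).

[54; (2, 108)]

Write x_i = (sqrt(2970) + m_i)/d_i with (m_0, d_0) = (0, 1). a_0 = floor(sqrt(2970)) = 54, since 54^2 = 2916 <= 2970 < 3025 = 55^2.
Iterate m_{i+1} = d_i*a_i - m_i, d_{i+1} = (2970 - m_{i+1}^2)/d_i, a_{i+1} = floor((a_0 + m_{i+1})/d_{i+1}):
  m_1 = 1*54 - 0 = 54, d_1 = (2970 - 54^2)/1 = 54/1 = 54, a_1 = floor((54 + 54)/54) = 2.
  m_2 = 54*2 - 54 = 54, d_2 = (2970 - 54^2)/54 = 54/54 = 1, a_2 = floor((54 + 54)/1) = 108.
  m_3 = 1*108 - 54 = 54, d_3 = (2970 - 54^2)/1 = 54/1 = 54: (m_3, d_3) = (m_1, d_1) = (54, 54), so from here the quotients repeat a_1, a_2; the period length is 2.
Hence the expansion of sqrt(2970) is a_0 = 54 followed by the repeating block 2, 108 (period 2).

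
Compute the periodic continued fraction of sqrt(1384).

Write x_i = (sqrt(1384) + m_i)/d_i with (m_0, d_0) = (0, 1). a_0 = floor(sqrt(1384)) = 37, since 37^2 = 1369 <= 1384 < 1444 = 38^2.
Iterate m_{i+1} = d_i*a_i - m_i, d_{i+1} = (1384 - m_{i+1}^2)/d_i, a_{i+1} = floor((a_0 + m_{i+1})/d_{i+1}):
  m_1 = 1*37 - 0 = 37, d_1 = (1384 - 37^2)/1 = 15/1 = 15, a_1 = floor((37 + 37)/15) = 4.
  m_2 = 15*4 - 37 = 23, d_2 = (1384 - 23^2)/15 = 855/15 = 57, a_2 = floor((37 + 23)/57) = 1.
  m_3 = 57*1 - 23 = 34, d_3 = (1384 - 34^2)/57 = 228/57 = 4, a_3 = floor((37 + 34)/4) = 17.
  m_4 = 4*17 - 34 = 34, d_4 = (1384 - 34^2)/4 = 228/4 = 57, a_4 = floor((37 + 34)/57) = 1.
  m_5 = 57*1 - 34 = 23, d_5 = (1384 - 23^2)/57 = 855/57 = 15, a_5 = floor((37 + 23)/15) = 4.
  m_6 = 15*4 - 23 = 37, d_6 = (1384 - 37^2)/15 = 15/15 = 1, a_6 = floor((37 + 37)/1) = 74.
  m_7 = 1*74 - 37 = 37, d_7 = (1384 - 37^2)/1 = 15/1 = 15: (m_7, d_7) = (m_1, d_1) = (37, 15), so from here the quotients repeat a_1, ..., a_6; the period length is 6.
Hence the expansion of sqrt(1384) is a_0 = 37 followed by the repeating block 4, 1, 17, 1, 4, 74 (period 6).

[37; (4, 1, 17, 1, 4, 74)]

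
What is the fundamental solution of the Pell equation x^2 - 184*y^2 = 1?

(x, y) = (24335, 1794)

First expand sqrt(184) as a continued fraction. With x_i = (sqrt(184) + m_i)/d_i and (m_0, d_0) = (0, 1): a_0 = floor(sqrt(184)) = 13, since 13^2 = 169 <= 184 < 196 = 14^2.
Iterate m_{i+1} = d_i*a_i - m_i, d_{i+1} = (184 - m_{i+1}^2)/d_i, a_{i+1} = floor((a_0 + m_{i+1})/d_{i+1}):
  m_1 = 1*13 - 0 = 13, d_1 = (184 - 13^2)/1 = 15/1 = 15, a_1 = floor((13 + 13)/15) = 1.
  m_2 = 15*1 - 13 = 2, d_2 = (184 - 2^2)/15 = 180/15 = 12, a_2 = floor((13 + 2)/12) = 1.
  m_3 = 12*1 - 2 = 10, d_3 = (184 - 10^2)/12 = 84/12 = 7, a_3 = floor((13 + 10)/7) = 3.
  m_4 = 7*3 - 10 = 11, d_4 = (184 - 11^2)/7 = 63/7 = 9, a_4 = floor((13 + 11)/9) = 2.
  m_5 = 9*2 - 11 = 7, d_5 = (184 - 7^2)/9 = 135/9 = 15, a_5 = floor((13 + 7)/15) = 1.
  m_6 = 15*1 - 7 = 8, d_6 = (184 - 8^2)/15 = 120/15 = 8, a_6 = floor((13 + 8)/8) = 2.
  m_7 = 8*2 - 8 = 8, d_7 = (184 - 8^2)/8 = 120/8 = 15, a_7 = floor((13 + 8)/15) = 1.
  m_8 = 15*1 - 8 = 7, d_8 = (184 - 7^2)/15 = 135/15 = 9, a_8 = floor((13 + 7)/9) = 2.
  m_9 = 9*2 - 7 = 11, d_9 = (184 - 11^2)/9 = 63/9 = 7, a_9 = floor((13 + 11)/7) = 3.
  m_10 = 7*3 - 11 = 10, d_10 = (184 - 10^2)/7 = 84/7 = 12, a_10 = floor((13 + 10)/12) = 1.
  m_11 = 12*1 - 10 = 2, d_11 = (184 - 2^2)/12 = 180/12 = 15, a_11 = floor((13 + 2)/15) = 1.
  m_12 = 15*1 - 2 = 13, d_12 = (184 - 13^2)/15 = 15/15 = 1, a_12 = floor((13 + 13)/1) = 26.
  m_13 = 1*26 - 13 = 13, d_13 = (184 - 13^2)/1 = 15/1 = 15: (m_13, d_13) = (m_1, d_1) = (13, 15), so from here the quotients repeat a_1, ..., a_12; the period length is 12.
So sqrt(184) = [13; (1, 1, 3, 2, 1, 2, 1, 2, 3, 1, 1, 26)] with period length k = 12.
k is even, so the fundamental solution of x^2 - 184y^2 = 1 is (p_{k-1}, q_{k-1}) = (p_11, q_11); compute convergents through index 11.
Convergents (p_i = a_i*p_{i-1} + p_{i-2}, q_i = a_i*q_{i-1} + q_{i-2} with p_{-2}=0, p_{-1}=1, q_{-2}=1, q_{-1}=0):
  i=0: a_0=13, p_0 = 13*1 + 0 = 13, q_0 = 13*0 + 1 = 1.
  i=1: a_1=1, p_1 = 1*13 + 1 = 14, q_1 = 1*1 + 0 = 1.
  i=2: a_2=1, p_2 = 1*14 + 13 = 27, q_2 = 1*1 + 1 = 2.
  i=3: a_3=3, p_3 = 3*27 + 14 = 95, q_3 = 3*2 + 1 = 7.
  i=4: a_4=2, p_4 = 2*95 + 27 = 217, q_4 = 2*7 + 2 = 16.
  i=5: a_5=1, p_5 = 1*217 + 95 = 312, q_5 = 1*16 + 7 = 23.
  i=6: a_6=2, p_6 = 2*312 + 217 = 841, q_6 = 2*23 + 16 = 62.
  i=7: a_7=1, p_7 = 1*841 + 312 = 1153, q_7 = 1*62 + 23 = 85.
  i=8: a_8=2, p_8 = 2*1153 + 841 = 3147, q_8 = 2*85 + 62 = 232.
  i=9: a_9=3, p_9 = 3*3147 + 1153 = 10594, q_9 = 3*232 + 85 = 781.
  i=10: a_10=1, p_10 = 1*10594 + 3147 = 13741, q_10 = 1*781 + 232 = 1013.
  i=11: a_11=1, p_11 = 1*13741 + 10594 = 24335, q_11 = 1*1013 + 781 = 1794.
Check: 24335^2 - 184*1794^2 = 592192225 - 592192224 = 1, so (x, y) = (24335, 1794) solves the equation, and by the theorem it is the least positive solution.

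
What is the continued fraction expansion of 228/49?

Run the Euclidean algorithm on 228 and 49; the successive quotients are the partial quotients a_0, a_1, ... (each step inverts the fractional part left over by the previous one):
  228 = 4*49 + 32, so a_0 = 4.
  49 = 1*32 + 17, so a_1 = 1.
  32 = 1*17 + 15, so a_2 = 1.
  17 = 1*15 + 2, so a_3 = 1.
  15 = 7*2 + 1, so a_4 = 7.
  2 = 2*1 + 0, so a_5 = 2.
The remainder reaches 0 after 6 divisions, so the expansion has 6 partial quotients, read off in order.

[4; 1, 1, 1, 7, 2]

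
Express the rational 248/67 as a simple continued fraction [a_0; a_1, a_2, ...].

[3; 1, 2, 2, 1, 6]

Run the Euclidean algorithm on 248 and 67; the successive quotients are the partial quotients a_0, a_1, ... (each step inverts the fractional part left over by the previous one):
  248 = 3*67 + 47, so a_0 = 3.
  67 = 1*47 + 20, so a_1 = 1.
  47 = 2*20 + 7, so a_2 = 2.
  20 = 2*7 + 6, so a_3 = 2.
  7 = 1*6 + 1, so a_4 = 1.
  6 = 6*1 + 0, so a_5 = 6.
The remainder reaches 0 after 6 divisions, so the expansion has 6 partial quotients, read off in order.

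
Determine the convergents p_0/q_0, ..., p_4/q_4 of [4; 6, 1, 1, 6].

4/1, 25/6, 29/7, 54/13, 353/85

Using the convergent recurrence p_i = a_i*p_{i-1} + p_{i-2}, q_i = a_i*q_{i-1} + q_{i-2} with p_{-2}=0, p_{-1}=1, q_{-2}=1, q_{-1}=0:
  i=0: a_0=4, p_0 = 4*1 + 0 = 4, q_0 = 4*0 + 1 = 1.
  i=1: a_1=6, p_1 = 6*4 + 1 = 25, q_1 = 6*1 + 0 = 6.
  i=2: a_2=1, p_2 = 1*25 + 4 = 29, q_2 = 1*6 + 1 = 7.
  i=3: a_3=1, p_3 = 1*29 + 25 = 54, q_3 = 1*7 + 6 = 13.
  i=4: a_4=6, p_4 = 6*54 + 29 = 353, q_4 = 6*13 + 7 = 85.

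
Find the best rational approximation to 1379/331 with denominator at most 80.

25/6

Expand x = 1379/331 as a continued fraction with the Euclidean algorithm:
  1379 = 4*331 + 55, so a_0 = 4.
  331 = 6*55 + 1, so a_1 = 6.
  55 = 55*1 + 0, so a_2 = 55.
so x = [4; 6, 55].
Convergents (p_i = a_i*p_{i-1} + p_{i-2}, q_i = a_i*q_{i-1} + q_{i-2} with p_{-2}=0, p_{-1}=1, q_{-2}=1, q_{-1}=0), until the denominator exceeds 80:
  i=0: a_0=4, p_0 = 4*1 + 0 = 4, q_0 = 4*0 + 1 = 1.
  i=1: a_1=6, p_1 = 6*4 + 1 = 25, q_1 = 6*1 + 0 = 6.
  i=2: a_2=55, p_2 = 55*25 + 4 = 1379, q_2 = 55*6 + 1 = 331.
q_2 = 331 > 80, so the last convergent with denominator <= 80 is p_1/q_1 = 25/6.
The closest fraction with denominator <= 80 is either p_1/q_1 or the intermediate fraction (k*p_1 + p_0)/(k*q_1 + q_0) with the largest k >= 1 whose denominator stays <= 80; these approach x as k grows, and every other convergent or intermediate fraction in range is farther away.
Largest k: floor((80 - q_0)/q_1) = floor((80 - 1)/6) = 13.
That gives (13*25 + 4)/(13*6 + 1) = 329/79.
Compare the errors: |x - 25/6| = |1379*6 - 25*331|/(331*6) = 1/1986, and |x - 329/79| = |1379*79 - 329*331|/(331*79) = 42/26149.
Cross-multiplying, 1*26149 = 26149 < 83412 = 42*1986, so 1/1986 is smaller: the convergent 25/6 is closer to x than 329/79.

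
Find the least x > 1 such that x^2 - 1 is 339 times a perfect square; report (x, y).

First expand sqrt(339) as a continued fraction. With x_i = (sqrt(339) + m_i)/d_i and (m_0, d_0) = (0, 1): a_0 = floor(sqrt(339)) = 18, since 18^2 = 324 <= 339 < 361 = 19^2.
Iterate m_{i+1} = d_i*a_i - m_i, d_{i+1} = (339 - m_{i+1}^2)/d_i, a_{i+1} = floor((a_0 + m_{i+1})/d_{i+1}):
  m_1 = 1*18 - 0 = 18, d_1 = (339 - 18^2)/1 = 15/1 = 15, a_1 = floor((18 + 18)/15) = 2.
  m_2 = 15*2 - 18 = 12, d_2 = (339 - 12^2)/15 = 195/15 = 13, a_2 = floor((18 + 12)/13) = 2.
  m_3 = 13*2 - 12 = 14, d_3 = (339 - 14^2)/13 = 143/13 = 11, a_3 = floor((18 + 14)/11) = 2.
  m_4 = 11*2 - 14 = 8, d_4 = (339 - 8^2)/11 = 275/11 = 25, a_4 = floor((18 + 8)/25) = 1.
  m_5 = 25*1 - 8 = 17, d_5 = (339 - 17^2)/25 = 50/25 = 2, a_5 = floor((18 + 17)/2) = 17.
  m_6 = 2*17 - 17 = 17, d_6 = (339 - 17^2)/2 = 50/2 = 25, a_6 = floor((18 + 17)/25) = 1.
  m_7 = 25*1 - 17 = 8, d_7 = (339 - 8^2)/25 = 275/25 = 11, a_7 = floor((18 + 8)/11) = 2.
  m_8 = 11*2 - 8 = 14, d_8 = (339 - 14^2)/11 = 143/11 = 13, a_8 = floor((18 + 14)/13) = 2.
  m_9 = 13*2 - 14 = 12, d_9 = (339 - 12^2)/13 = 195/13 = 15, a_9 = floor((18 + 12)/15) = 2.
  m_10 = 15*2 - 12 = 18, d_10 = (339 - 18^2)/15 = 15/15 = 1, a_10 = floor((18 + 18)/1) = 36.
  m_11 = 1*36 - 18 = 18, d_11 = (339 - 18^2)/1 = 15/1 = 15: (m_11, d_11) = (m_1, d_1) = (18, 15), so from here the quotients repeat a_1, ..., a_10; the period length is 10.
So sqrt(339) = [18; (2, 2, 2, 1, 17, 1, 2, 2, 2, 36)] with period length k = 10.
k is even, so the fundamental solution of x^2 - 339y^2 = 1 is (p_{k-1}, q_{k-1}) = (p_9, q_9); compute convergents through index 9.
Convergents (p_i = a_i*p_{i-1} + p_{i-2}, q_i = a_i*q_{i-1} + q_{i-2} with p_{-2}=0, p_{-1}=1, q_{-2}=1, q_{-1}=0):
  i=0: a_0=18, p_0 = 18*1 + 0 = 18, q_0 = 18*0 + 1 = 1.
  i=1: a_1=2, p_1 = 2*18 + 1 = 37, q_1 = 2*1 + 0 = 2.
  i=2: a_2=2, p_2 = 2*37 + 18 = 92, q_2 = 2*2 + 1 = 5.
  i=3: a_3=2, p_3 = 2*92 + 37 = 221, q_3 = 2*5 + 2 = 12.
  i=4: a_4=1, p_4 = 1*221 + 92 = 313, q_4 = 1*12 + 5 = 17.
  i=5: a_5=17, p_5 = 17*313 + 221 = 5542, q_5 = 17*17 + 12 = 301.
  i=6: a_6=1, p_6 = 1*5542 + 313 = 5855, q_6 = 1*301 + 17 = 318.
  i=7: a_7=2, p_7 = 2*5855 + 5542 = 17252, q_7 = 2*318 + 301 = 937.
  i=8: a_8=2, p_8 = 2*17252 + 5855 = 40359, q_8 = 2*937 + 318 = 2192.
  i=9: a_9=2, p_9 = 2*40359 + 17252 = 97970, q_9 = 2*2192 + 937 = 5321.
Check: 97970^2 - 339*5321^2 = 9598120900 - 9598120899 = 1, so (x, y) = (97970, 5321) solves the equation, and by the theorem it is the least positive solution.

(x, y) = (97970, 5321)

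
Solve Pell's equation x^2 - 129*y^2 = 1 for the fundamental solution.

First expand sqrt(129) as a continued fraction. With x_i = (sqrt(129) + m_i)/d_i and (m_0, d_0) = (0, 1): a_0 = floor(sqrt(129)) = 11, since 11^2 = 121 <= 129 < 144 = 12^2.
Iterate m_{i+1} = d_i*a_i - m_i, d_{i+1} = (129 - m_{i+1}^2)/d_i, a_{i+1} = floor((a_0 + m_{i+1})/d_{i+1}):
  m_1 = 1*11 - 0 = 11, d_1 = (129 - 11^2)/1 = 8/1 = 8, a_1 = floor((11 + 11)/8) = 2.
  m_2 = 8*2 - 11 = 5, d_2 = (129 - 5^2)/8 = 104/8 = 13, a_2 = floor((11 + 5)/13) = 1.
  m_3 = 13*1 - 5 = 8, d_3 = (129 - 8^2)/13 = 65/13 = 5, a_3 = floor((11 + 8)/5) = 3.
  m_4 = 5*3 - 8 = 7, d_4 = (129 - 7^2)/5 = 80/5 = 16, a_4 = floor((11 + 7)/16) = 1.
  m_5 = 16*1 - 7 = 9, d_5 = (129 - 9^2)/16 = 48/16 = 3, a_5 = floor((11 + 9)/3) = 6.
  m_6 = 3*6 - 9 = 9, d_6 = (129 - 9^2)/3 = 48/3 = 16, a_6 = floor((11 + 9)/16) = 1.
  m_7 = 16*1 - 9 = 7, d_7 = (129 - 7^2)/16 = 80/16 = 5, a_7 = floor((11 + 7)/5) = 3.
  m_8 = 5*3 - 7 = 8, d_8 = (129 - 8^2)/5 = 65/5 = 13, a_8 = floor((11 + 8)/13) = 1.
  m_9 = 13*1 - 8 = 5, d_9 = (129 - 5^2)/13 = 104/13 = 8, a_9 = floor((11 + 5)/8) = 2.
  m_10 = 8*2 - 5 = 11, d_10 = (129 - 11^2)/8 = 8/8 = 1, a_10 = floor((11 + 11)/1) = 22.
  m_11 = 1*22 - 11 = 11, d_11 = (129 - 11^2)/1 = 8/1 = 8: (m_11, d_11) = (m_1, d_1) = (11, 8), so from here the quotients repeat a_1, ..., a_10; the period length is 10.
So sqrt(129) = [11; (2, 1, 3, 1, 6, 1, 3, 1, 2, 22)] with period length k = 10.
k is even, so the fundamental solution of x^2 - 129y^2 = 1 is (p_{k-1}, q_{k-1}) = (p_9, q_9); compute convergents through index 9.
Convergents (p_i = a_i*p_{i-1} + p_{i-2}, q_i = a_i*q_{i-1} + q_{i-2} with p_{-2}=0, p_{-1}=1, q_{-2}=1, q_{-1}=0):
  i=0: a_0=11, p_0 = 11*1 + 0 = 11, q_0 = 11*0 + 1 = 1.
  i=1: a_1=2, p_1 = 2*11 + 1 = 23, q_1 = 2*1 + 0 = 2.
  i=2: a_2=1, p_2 = 1*23 + 11 = 34, q_2 = 1*2 + 1 = 3.
  i=3: a_3=3, p_3 = 3*34 + 23 = 125, q_3 = 3*3 + 2 = 11.
  i=4: a_4=1, p_4 = 1*125 + 34 = 159, q_4 = 1*11 + 3 = 14.
  i=5: a_5=6, p_5 = 6*159 + 125 = 1079, q_5 = 6*14 + 11 = 95.
  i=6: a_6=1, p_6 = 1*1079 + 159 = 1238, q_6 = 1*95 + 14 = 109.
  i=7: a_7=3, p_7 = 3*1238 + 1079 = 4793, q_7 = 3*109 + 95 = 422.
  i=8: a_8=1, p_8 = 1*4793 + 1238 = 6031, q_8 = 1*422 + 109 = 531.
  i=9: a_9=2, p_9 = 2*6031 + 4793 = 16855, q_9 = 2*531 + 422 = 1484.
Check: 16855^2 - 129*1484^2 = 284091025 - 284091024 = 1, so (x, y) = (16855, 1484) solves the equation, and by the theorem it is the least positive solution.

(x, y) = (16855, 1484)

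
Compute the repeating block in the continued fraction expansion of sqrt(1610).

[40; (8, 80)]

Write x_i = (sqrt(1610) + m_i)/d_i with (m_0, d_0) = (0, 1). a_0 = floor(sqrt(1610)) = 40, since 40^2 = 1600 <= 1610 < 1681 = 41^2.
Iterate m_{i+1} = d_i*a_i - m_i, d_{i+1} = (1610 - m_{i+1}^2)/d_i, a_{i+1} = floor((a_0 + m_{i+1})/d_{i+1}):
  m_1 = 1*40 - 0 = 40, d_1 = (1610 - 40^2)/1 = 10/1 = 10, a_1 = floor((40 + 40)/10) = 8.
  m_2 = 10*8 - 40 = 40, d_2 = (1610 - 40^2)/10 = 10/10 = 1, a_2 = floor((40 + 40)/1) = 80.
  m_3 = 1*80 - 40 = 40, d_3 = (1610 - 40^2)/1 = 10/1 = 10: (m_3, d_3) = (m_1, d_1) = (40, 10), so from here the quotients repeat a_1, a_2; the period length is 2.
Hence the expansion of sqrt(1610) is a_0 = 40 followed by the repeating block 8, 80 (period 2).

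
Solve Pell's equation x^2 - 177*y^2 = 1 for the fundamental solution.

First expand sqrt(177) as a continued fraction. With x_i = (sqrt(177) + m_i)/d_i and (m_0, d_0) = (0, 1): a_0 = floor(sqrt(177)) = 13, since 13^2 = 169 <= 177 < 196 = 14^2.
Iterate m_{i+1} = d_i*a_i - m_i, d_{i+1} = (177 - m_{i+1}^2)/d_i, a_{i+1} = floor((a_0 + m_{i+1})/d_{i+1}):
  m_1 = 1*13 - 0 = 13, d_1 = (177 - 13^2)/1 = 8/1 = 8, a_1 = floor((13 + 13)/8) = 3.
  m_2 = 8*3 - 13 = 11, d_2 = (177 - 11^2)/8 = 56/8 = 7, a_2 = floor((13 + 11)/7) = 3.
  m_3 = 7*3 - 11 = 10, d_3 = (177 - 10^2)/7 = 77/7 = 11, a_3 = floor((13 + 10)/11) = 2.
  m_4 = 11*2 - 10 = 12, d_4 = (177 - 12^2)/11 = 33/11 = 3, a_4 = floor((13 + 12)/3) = 8.
  m_5 = 3*8 - 12 = 12, d_5 = (177 - 12^2)/3 = 33/3 = 11, a_5 = floor((13 + 12)/11) = 2.
  m_6 = 11*2 - 12 = 10, d_6 = (177 - 10^2)/11 = 77/11 = 7, a_6 = floor((13 + 10)/7) = 3.
  m_7 = 7*3 - 10 = 11, d_7 = (177 - 11^2)/7 = 56/7 = 8, a_7 = floor((13 + 11)/8) = 3.
  m_8 = 8*3 - 11 = 13, d_8 = (177 - 13^2)/8 = 8/8 = 1, a_8 = floor((13 + 13)/1) = 26.
  m_9 = 1*26 - 13 = 13, d_9 = (177 - 13^2)/1 = 8/1 = 8: (m_9, d_9) = (m_1, d_1) = (13, 8), so from here the quotients repeat a_1, ..., a_8; the period length is 8.
So sqrt(177) = [13; (3, 3, 2, 8, 2, 3, 3, 26)] with period length k = 8.
k is even, so the fundamental solution of x^2 - 177y^2 = 1 is (p_{k-1}, q_{k-1}) = (p_7, q_7); compute convergents through index 7.
Convergents (p_i = a_i*p_{i-1} + p_{i-2}, q_i = a_i*q_{i-1} + q_{i-2} with p_{-2}=0, p_{-1}=1, q_{-2}=1, q_{-1}=0):
  i=0: a_0=13, p_0 = 13*1 + 0 = 13, q_0 = 13*0 + 1 = 1.
  i=1: a_1=3, p_1 = 3*13 + 1 = 40, q_1 = 3*1 + 0 = 3.
  i=2: a_2=3, p_2 = 3*40 + 13 = 133, q_2 = 3*3 + 1 = 10.
  i=3: a_3=2, p_3 = 2*133 + 40 = 306, q_3 = 2*10 + 3 = 23.
  i=4: a_4=8, p_4 = 8*306 + 133 = 2581, q_4 = 8*23 + 10 = 194.
  i=5: a_5=2, p_5 = 2*2581 + 306 = 5468, q_5 = 2*194 + 23 = 411.
  i=6: a_6=3, p_6 = 3*5468 + 2581 = 18985, q_6 = 3*411 + 194 = 1427.
  i=7: a_7=3, p_7 = 3*18985 + 5468 = 62423, q_7 = 3*1427 + 411 = 4692.
Check: 62423^2 - 177*4692^2 = 3896630929 - 3896630928 = 1, so (x, y) = (62423, 4692) solves the equation, and by the theorem it is the least positive solution.

(x, y) = (62423, 4692)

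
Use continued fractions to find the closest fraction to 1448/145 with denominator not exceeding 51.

Expand x = 1448/145 as a continued fraction with the Euclidean algorithm:
  1448 = 9*145 + 143, so a_0 = 9.
  145 = 1*143 + 2, so a_1 = 1.
  143 = 71*2 + 1, so a_2 = 71.
  2 = 2*1 + 0, so a_3 = 2.
so x = [9; 1, 71, 2].
Convergents (p_i = a_i*p_{i-1} + p_{i-2}, q_i = a_i*q_{i-1} + q_{i-2} with p_{-2}=0, p_{-1}=1, q_{-2}=1, q_{-1}=0), until the denominator exceeds 51:
  i=0: a_0=9, p_0 = 9*1 + 0 = 9, q_0 = 9*0 + 1 = 1.
  i=1: a_1=1, p_1 = 1*9 + 1 = 10, q_1 = 1*1 + 0 = 1.
  i=2: a_2=71, p_2 = 71*10 + 9 = 719, q_2 = 71*1 + 1 = 72.
q_2 = 72 > 51, so the last convergent with denominator <= 51 is p_1/q_1 = 10/1.
The closest fraction with denominator <= 51 is either p_1/q_1 or the intermediate fraction (k*p_1 + p_0)/(k*q_1 + q_0) with the largest k >= 1 whose denominator stays <= 51; these approach x as k grows, and every other convergent or intermediate fraction in range is farther away.
Largest k: floor((51 - q_0)/q_1) = floor((51 - 1)/1) = 50.
That gives (50*10 + 9)/(50*1 + 1) = 509/51.
Compare the errors: |x - 10/1| = |1448*1 - 10*145|/(145*1) = 2/145, and |x - 509/51| = |1448*51 - 509*145|/(145*51) = 43/7395.
Cross-multiplying, 43*145 = 6235 < 14790 = 2*7395, so 43/7395 is smaller: the intermediate fraction 509/51 is closer to x than 10/1.

509/51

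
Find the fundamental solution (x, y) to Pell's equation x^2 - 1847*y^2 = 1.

First expand sqrt(1847) as a continued fraction. With x_i = (sqrt(1847) + m_i)/d_i and (m_0, d_0) = (0, 1): a_0 = floor(sqrt(1847)) = 42, since 42^2 = 1764 <= 1847 < 1849 = 43^2.
Iterate m_{i+1} = d_i*a_i - m_i, d_{i+1} = (1847 - m_{i+1}^2)/d_i, a_{i+1} = floor((a_0 + m_{i+1})/d_{i+1}):
  m_1 = 1*42 - 0 = 42, d_1 = (1847 - 42^2)/1 = 83/1 = 83, a_1 = floor((42 + 42)/83) = 1.
  m_2 = 83*1 - 42 = 41, d_2 = (1847 - 41^2)/83 = 166/83 = 2, a_2 = floor((42 + 41)/2) = 41.
  m_3 = 2*41 - 41 = 41, d_3 = (1847 - 41^2)/2 = 166/2 = 83, a_3 = floor((42 + 41)/83) = 1.
  m_4 = 83*1 - 41 = 42, d_4 = (1847 - 42^2)/83 = 83/83 = 1, a_4 = floor((42 + 42)/1) = 84.
  m_5 = 1*84 - 42 = 42, d_5 = (1847 - 42^2)/1 = 83/1 = 83: (m_5, d_5) = (m_1, d_1) = (42, 83), so from here the quotients repeat a_1, ..., a_4; the period length is 4.
So sqrt(1847) = [42; (1, 41, 1, 84)] with period length k = 4.
k is even, so the fundamental solution of x^2 - 1847y^2 = 1 is (p_{k-1}, q_{k-1}) = (p_3, q_3); compute convergents through index 3.
Convergents (p_i = a_i*p_{i-1} + p_{i-2}, q_i = a_i*q_{i-1} + q_{i-2} with p_{-2}=0, p_{-1}=1, q_{-2}=1, q_{-1}=0):
  i=0: a_0=42, p_0 = 42*1 + 0 = 42, q_0 = 42*0 + 1 = 1.
  i=1: a_1=1, p_1 = 1*42 + 1 = 43, q_1 = 1*1 + 0 = 1.
  i=2: a_2=41, p_2 = 41*43 + 42 = 1805, q_2 = 41*1 + 1 = 42.
  i=3: a_3=1, p_3 = 1*1805 + 43 = 1848, q_3 = 1*42 + 1 = 43.
Check: 1848^2 - 1847*43^2 = 3415104 - 3415103 = 1, so (x, y) = (1848, 43) solves the equation, and by the theorem it is the least positive solution.

(x, y) = (1848, 43)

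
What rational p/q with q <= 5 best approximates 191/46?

21/5

Expand x = 191/46 as a continued fraction with the Euclidean algorithm:
  191 = 4*46 + 7, so a_0 = 4.
  46 = 6*7 + 4, so a_1 = 6.
  7 = 1*4 + 3, so a_2 = 1.
  4 = 1*3 + 1, so a_3 = 1.
  3 = 3*1 + 0, so a_4 = 3.
so x = [4; 6, 1, 1, 3].
Convergents (p_i = a_i*p_{i-1} + p_{i-2}, q_i = a_i*q_{i-1} + q_{i-2} with p_{-2}=0, p_{-1}=1, q_{-2}=1, q_{-1}=0), until the denominator exceeds 5:
  i=0: a_0=4, p_0 = 4*1 + 0 = 4, q_0 = 4*0 + 1 = 1.
  i=1: a_1=6, p_1 = 6*4 + 1 = 25, q_1 = 6*1 + 0 = 6.
q_1 = 6 > 5, so the last convergent with denominator <= 5 is p_0/q_0 = 4/1.
The closest fraction with denominator <= 5 is either p_0/q_0 or the intermediate fraction (k*p_0 + p_{-1})/(k*q_0 + q_{-1}) with the largest k >= 1 whose denominator stays <= 5; these approach x as k grows, and every other convergent or intermediate fraction in range is farther away.
Largest k: floor((5 - q_{-1})/q_0) = floor((5 - 0)/1) = 5 (using the seeds p_{-1} = 1, q_{-1} = 0).
That gives (5*4 + 1)/(5*1 + 0) = 21/5.
Compare the errors: |x - 4/1| = |191*1 - 4*46|/(46*1) = 7/46, and |x - 21/5| = |191*5 - 21*46|/(46*5) = 11/230.
Cross-multiplying, 11*46 = 506 < 1610 = 7*230, so 11/230 is smaller: the intermediate fraction 21/5 is closer to x than 4/1.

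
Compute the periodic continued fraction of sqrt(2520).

Write x_i = (sqrt(2520) + m_i)/d_i with (m_0, d_0) = (0, 1). a_0 = floor(sqrt(2520)) = 50, since 50^2 = 2500 <= 2520 < 2601 = 51^2.
Iterate m_{i+1} = d_i*a_i - m_i, d_{i+1} = (2520 - m_{i+1}^2)/d_i, a_{i+1} = floor((a_0 + m_{i+1})/d_{i+1}):
  m_1 = 1*50 - 0 = 50, d_1 = (2520 - 50^2)/1 = 20/1 = 20, a_1 = floor((50 + 50)/20) = 5.
  m_2 = 20*5 - 50 = 50, d_2 = (2520 - 50^2)/20 = 20/20 = 1, a_2 = floor((50 + 50)/1) = 100.
  m_3 = 1*100 - 50 = 50, d_3 = (2520 - 50^2)/1 = 20/1 = 20: (m_3, d_3) = (m_1, d_1) = (50, 20), so from here the quotients repeat a_1, a_2; the period length is 2.
Hence the expansion of sqrt(2520) is a_0 = 50 followed by the repeating block 5, 100 (period 2).

[50; (5, 100)]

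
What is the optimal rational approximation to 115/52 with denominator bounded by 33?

Expand x = 115/52 as a continued fraction with the Euclidean algorithm:
  115 = 2*52 + 11, so a_0 = 2.
  52 = 4*11 + 8, so a_1 = 4.
  11 = 1*8 + 3, so a_2 = 1.
  8 = 2*3 + 2, so a_3 = 2.
  3 = 1*2 + 1, so a_4 = 1.
  2 = 2*1 + 0, so a_5 = 2.
so x = [2; 4, 1, 2, 1, 2].
Convergents (p_i = a_i*p_{i-1} + p_{i-2}, q_i = a_i*q_{i-1} + q_{i-2} with p_{-2}=0, p_{-1}=1, q_{-2}=1, q_{-1}=0), until the denominator exceeds 33:
  i=0: a_0=2, p_0 = 2*1 + 0 = 2, q_0 = 2*0 + 1 = 1.
  i=1: a_1=4, p_1 = 4*2 + 1 = 9, q_1 = 4*1 + 0 = 4.
  i=2: a_2=1, p_2 = 1*9 + 2 = 11, q_2 = 1*4 + 1 = 5.
  i=3: a_3=2, p_3 = 2*11 + 9 = 31, q_3 = 2*5 + 4 = 14.
  i=4: a_4=1, p_4 = 1*31 + 11 = 42, q_4 = 1*14 + 5 = 19.
  i=5: a_5=2, p_5 = 2*42 + 31 = 115, q_5 = 2*19 + 14 = 52.
q_5 = 52 > 33, so the last convergent with denominator <= 33 is p_4/q_4 = 42/19.
The closest fraction with denominator <= 33 is either p_4/q_4 or the intermediate fraction (k*p_4 + p_3)/(k*q_4 + q_3) with the largest k >= 1 whose denominator stays <= 33; these approach x as k grows, and every other convergent or intermediate fraction in range is farther away.
Largest k: floor((33 - q_3)/q_4) = floor((33 - 14)/19) = 1.
That gives (1*42 + 31)/(1*19 + 14) = 73/33.
Compare the errors: |x - 42/19| = |115*19 - 42*52|/(52*19) = 1/988, and |x - 73/33| = |115*33 - 73*52|/(52*33) = 1/1716.
Cross-multiplying, 1*988 = 988 < 1716 = 1*1716, so 1/1716 is smaller: the intermediate fraction 73/33 is closer to x than 42/19.

73/33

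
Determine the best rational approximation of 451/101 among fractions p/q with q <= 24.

Expand x = 451/101 as a continued fraction with the Euclidean algorithm:
  451 = 4*101 + 47, so a_0 = 4.
  101 = 2*47 + 7, so a_1 = 2.
  47 = 6*7 + 5, so a_2 = 6.
  7 = 1*5 + 2, so a_3 = 1.
  5 = 2*2 + 1, so a_4 = 2.
  2 = 2*1 + 0, so a_5 = 2.
so x = [4; 2, 6, 1, 2, 2].
Convergents (p_i = a_i*p_{i-1} + p_{i-2}, q_i = a_i*q_{i-1} + q_{i-2} with p_{-2}=0, p_{-1}=1, q_{-2}=1, q_{-1}=0), until the denominator exceeds 24:
  i=0: a_0=4, p_0 = 4*1 + 0 = 4, q_0 = 4*0 + 1 = 1.
  i=1: a_1=2, p_1 = 2*4 + 1 = 9, q_1 = 2*1 + 0 = 2.
  i=2: a_2=6, p_2 = 6*9 + 4 = 58, q_2 = 6*2 + 1 = 13.
  i=3: a_3=1, p_3 = 1*58 + 9 = 67, q_3 = 1*13 + 2 = 15.
  i=4: a_4=2, p_4 = 2*67 + 58 = 192, q_4 = 2*15 + 13 = 43.
q_4 = 43 > 24, so the last convergent with denominator <= 24 is p_3/q_3 = 67/15.
The closest fraction with denominator <= 24 is either p_3/q_3 or the intermediate fraction (k*p_3 + p_2)/(k*q_3 + q_2) with the largest k >= 1 whose denominator stays <= 24; these approach x as k grows, and every other convergent or intermediate fraction in range is farther away.
Largest k: floor((24 - q_2)/q_3) = floor((24 - 13)/15) = 0.
Since k = 0, no intermediate fraction beyond p_3/q_3 has denominator <= 24, so the convergent 67/15 is the closest (its error is |451*15 - 67*101|/(101*15) = 2/1515).

67/15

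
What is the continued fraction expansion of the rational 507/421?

Run the Euclidean algorithm on 507 and 421; the successive quotients are the partial quotients a_0, a_1, ... (each step inverts the fractional part left over by the previous one):
  507 = 1*421 + 86, so a_0 = 1.
  421 = 4*86 + 77, so a_1 = 4.
  86 = 1*77 + 9, so a_2 = 1.
  77 = 8*9 + 5, so a_3 = 8.
  9 = 1*5 + 4, so a_4 = 1.
  5 = 1*4 + 1, so a_5 = 1.
  4 = 4*1 + 0, so a_6 = 4.
The remainder reaches 0 after 7 divisions, so the expansion has 7 partial quotients, read off in order.

[1; 4, 1, 8, 1, 1, 4]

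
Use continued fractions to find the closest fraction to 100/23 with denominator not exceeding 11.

13/3

Expand x = 100/23 as a continued fraction with the Euclidean algorithm:
  100 = 4*23 + 8, so a_0 = 4.
  23 = 2*8 + 7, so a_1 = 2.
  8 = 1*7 + 1, so a_2 = 1.
  7 = 7*1 + 0, so a_3 = 7.
so x = [4; 2, 1, 7].
Convergents (p_i = a_i*p_{i-1} + p_{i-2}, q_i = a_i*q_{i-1} + q_{i-2} with p_{-2}=0, p_{-1}=1, q_{-2}=1, q_{-1}=0), until the denominator exceeds 11:
  i=0: a_0=4, p_0 = 4*1 + 0 = 4, q_0 = 4*0 + 1 = 1.
  i=1: a_1=2, p_1 = 2*4 + 1 = 9, q_1 = 2*1 + 0 = 2.
  i=2: a_2=1, p_2 = 1*9 + 4 = 13, q_2 = 1*2 + 1 = 3.
  i=3: a_3=7, p_3 = 7*13 + 9 = 100, q_3 = 7*3 + 2 = 23.
q_3 = 23 > 11, so the last convergent with denominator <= 11 is p_2/q_2 = 13/3.
The closest fraction with denominator <= 11 is either p_2/q_2 or the intermediate fraction (k*p_2 + p_1)/(k*q_2 + q_1) with the largest k >= 1 whose denominator stays <= 11; these approach x as k grows, and every other convergent or intermediate fraction in range is farther away.
Largest k: floor((11 - q_1)/q_2) = floor((11 - 2)/3) = 3.
That gives (3*13 + 9)/(3*3 + 2) = 48/11.
Compare the errors: |x - 13/3| = |100*3 - 13*23|/(23*3) = 1/69, and |x - 48/11| = |100*11 - 48*23|/(23*11) = 4/253.
Cross-multiplying, 1*253 = 253 < 276 = 4*69, so 1/69 is smaller: the convergent 13/3 is closer to x than 48/11.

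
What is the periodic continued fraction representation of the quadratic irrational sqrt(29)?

[5; (2, 1, 1, 2, 10)]

Write x_i = (sqrt(29) + m_i)/d_i with (m_0, d_0) = (0, 1). a_0 = floor(sqrt(29)) = 5, since 5^2 = 25 <= 29 < 36 = 6^2.
Iterate m_{i+1} = d_i*a_i - m_i, d_{i+1} = (29 - m_{i+1}^2)/d_i, a_{i+1} = floor((a_0 + m_{i+1})/d_{i+1}):
  m_1 = 1*5 - 0 = 5, d_1 = (29 - 5^2)/1 = 4/1 = 4, a_1 = floor((5 + 5)/4) = 2.
  m_2 = 4*2 - 5 = 3, d_2 = (29 - 3^2)/4 = 20/4 = 5, a_2 = floor((5 + 3)/5) = 1.
  m_3 = 5*1 - 3 = 2, d_3 = (29 - 2^2)/5 = 25/5 = 5, a_3 = floor((5 + 2)/5) = 1.
  m_4 = 5*1 - 2 = 3, d_4 = (29 - 3^2)/5 = 20/5 = 4, a_4 = floor((5 + 3)/4) = 2.
  m_5 = 4*2 - 3 = 5, d_5 = (29 - 5^2)/4 = 4/4 = 1, a_5 = floor((5 + 5)/1) = 10.
  m_6 = 1*10 - 5 = 5, d_6 = (29 - 5^2)/1 = 4/1 = 4: (m_6, d_6) = (m_1, d_1) = (5, 4), so from here the quotients repeat a_1, ..., a_5; the period length is 5.
Hence the expansion of sqrt(29) is a_0 = 5 followed by the repeating block 2, 1, 1, 2, 10 (period 5).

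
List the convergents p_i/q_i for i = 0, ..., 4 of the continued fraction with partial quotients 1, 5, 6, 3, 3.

1/1, 6/5, 37/31, 117/98, 388/325

Using the convergent recurrence p_i = a_i*p_{i-1} + p_{i-2}, q_i = a_i*q_{i-1} + q_{i-2} with p_{-2}=0, p_{-1}=1, q_{-2}=1, q_{-1}=0:
  i=0: a_0=1, p_0 = 1*1 + 0 = 1, q_0 = 1*0 + 1 = 1.
  i=1: a_1=5, p_1 = 5*1 + 1 = 6, q_1 = 5*1 + 0 = 5.
  i=2: a_2=6, p_2 = 6*6 + 1 = 37, q_2 = 6*5 + 1 = 31.
  i=3: a_3=3, p_3 = 3*37 + 6 = 117, q_3 = 3*31 + 5 = 98.
  i=4: a_4=3, p_4 = 3*117 + 37 = 388, q_4 = 3*98 + 31 = 325.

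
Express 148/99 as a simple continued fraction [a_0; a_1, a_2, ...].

[1; 2, 49]

Run the Euclidean algorithm on 148 and 99; the successive quotients are the partial quotients a_0, a_1, ... (each step inverts the fractional part left over by the previous one):
  148 = 1*99 + 49, so a_0 = 1.
  99 = 2*49 + 1, so a_1 = 2.
  49 = 49*1 + 0, so a_2 = 49.
The remainder reaches 0 after 3 divisions, so the expansion has 3 partial quotients, read off in order.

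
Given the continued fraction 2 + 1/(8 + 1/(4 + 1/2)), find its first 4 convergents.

2/1, 17/8, 70/33, 157/74

Using the convergent recurrence p_i = a_i*p_{i-1} + p_{i-2}, q_i = a_i*q_{i-1} + q_{i-2} with p_{-2}=0, p_{-1}=1, q_{-2}=1, q_{-1}=0:
  i=0: a_0=2, p_0 = 2*1 + 0 = 2, q_0 = 2*0 + 1 = 1.
  i=1: a_1=8, p_1 = 8*2 + 1 = 17, q_1 = 8*1 + 0 = 8.
  i=2: a_2=4, p_2 = 4*17 + 2 = 70, q_2 = 4*8 + 1 = 33.
  i=3: a_3=2, p_3 = 2*70 + 17 = 157, q_3 = 2*33 + 8 = 74.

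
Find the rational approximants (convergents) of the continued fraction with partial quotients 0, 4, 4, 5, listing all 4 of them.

0/1, 1/4, 4/17, 21/89

Using the convergent recurrence p_i = a_i*p_{i-1} + p_{i-2}, q_i = a_i*q_{i-1} + q_{i-2} with p_{-2}=0, p_{-1}=1, q_{-2}=1, q_{-1}=0:
  i=0: a_0=0, p_0 = 0*1 + 0 = 0, q_0 = 0*0 + 1 = 1.
  i=1: a_1=4, p_1 = 4*0 + 1 = 1, q_1 = 4*1 + 0 = 4.
  i=2: a_2=4, p_2 = 4*1 + 0 = 4, q_2 = 4*4 + 1 = 17.
  i=3: a_3=5, p_3 = 5*4 + 1 = 21, q_3 = 5*17 + 4 = 89.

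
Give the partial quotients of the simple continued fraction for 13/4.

[3; 4]

Run the Euclidean algorithm on 13 and 4; the successive quotients are the partial quotients a_0, a_1, ... (each step inverts the fractional part left over by the previous one):
  13 = 3*4 + 1, so a_0 = 3.
  4 = 4*1 + 0, so a_1 = 4.
The remainder reaches 0 after 2 divisions, so the expansion has 2 partial quotients, read off in order.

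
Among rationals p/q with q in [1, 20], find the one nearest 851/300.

17/6

Expand x = 851/300 as a continued fraction with the Euclidean algorithm:
  851 = 2*300 + 251, so a_0 = 2.
  300 = 1*251 + 49, so a_1 = 1.
  251 = 5*49 + 6, so a_2 = 5.
  49 = 8*6 + 1, so a_3 = 8.
  6 = 6*1 + 0, so a_4 = 6.
so x = [2; 1, 5, 8, 6].
Convergents (p_i = a_i*p_{i-1} + p_{i-2}, q_i = a_i*q_{i-1} + q_{i-2} with p_{-2}=0, p_{-1}=1, q_{-2}=1, q_{-1}=0), until the denominator exceeds 20:
  i=0: a_0=2, p_0 = 2*1 + 0 = 2, q_0 = 2*0 + 1 = 1.
  i=1: a_1=1, p_1 = 1*2 + 1 = 3, q_1 = 1*1 + 0 = 1.
  i=2: a_2=5, p_2 = 5*3 + 2 = 17, q_2 = 5*1 + 1 = 6.
  i=3: a_3=8, p_3 = 8*17 + 3 = 139, q_3 = 8*6 + 1 = 49.
q_3 = 49 > 20, so the last convergent with denominator <= 20 is p_2/q_2 = 17/6.
The closest fraction with denominator <= 20 is either p_2/q_2 or the intermediate fraction (k*p_2 + p_1)/(k*q_2 + q_1) with the largest k >= 1 whose denominator stays <= 20; these approach x as k grows, and every other convergent or intermediate fraction in range is farther away.
Largest k: floor((20 - q_1)/q_2) = floor((20 - 1)/6) = 3.
That gives (3*17 + 3)/(3*6 + 1) = 54/19.
Compare the errors: |x - 17/6| = |851*6 - 17*300|/(300*6) = 6/1800, and |x - 54/19| = |851*19 - 54*300|/(300*19) = 31/5700.
Cross-multiplying, 6*5700 = 34200 < 55800 = 31*1800, so 6/1800 is smaller: the convergent 17/6 is closer to x than 54/19.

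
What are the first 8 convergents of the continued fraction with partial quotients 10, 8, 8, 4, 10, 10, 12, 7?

10/1, 81/8, 658/65, 2713/268, 27788/2745, 280593/27718, 3394904/335361, 24044921/2375245

Using the convergent recurrence p_i = a_i*p_{i-1} + p_{i-2}, q_i = a_i*q_{i-1} + q_{i-2} with p_{-2}=0, p_{-1}=1, q_{-2}=1, q_{-1}=0:
  i=0: a_0=10, p_0 = 10*1 + 0 = 10, q_0 = 10*0 + 1 = 1.
  i=1: a_1=8, p_1 = 8*10 + 1 = 81, q_1 = 8*1 + 0 = 8.
  i=2: a_2=8, p_2 = 8*81 + 10 = 658, q_2 = 8*8 + 1 = 65.
  i=3: a_3=4, p_3 = 4*658 + 81 = 2713, q_3 = 4*65 + 8 = 268.
  i=4: a_4=10, p_4 = 10*2713 + 658 = 27788, q_4 = 10*268 + 65 = 2745.
  i=5: a_5=10, p_5 = 10*27788 + 2713 = 280593, q_5 = 10*2745 + 268 = 27718.
  i=6: a_6=12, p_6 = 12*280593 + 27788 = 3394904, q_6 = 12*27718 + 2745 = 335361.
  i=7: a_7=7, p_7 = 7*3394904 + 280593 = 24044921, q_7 = 7*335361 + 27718 = 2375245.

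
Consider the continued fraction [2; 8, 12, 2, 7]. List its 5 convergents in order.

Using the convergent recurrence p_i = a_i*p_{i-1} + p_{i-2}, q_i = a_i*q_{i-1} + q_{i-2} with p_{-2}=0, p_{-1}=1, q_{-2}=1, q_{-1}=0:
  i=0: a_0=2, p_0 = 2*1 + 0 = 2, q_0 = 2*0 + 1 = 1.
  i=1: a_1=8, p_1 = 8*2 + 1 = 17, q_1 = 8*1 + 0 = 8.
  i=2: a_2=12, p_2 = 12*17 + 2 = 206, q_2 = 12*8 + 1 = 97.
  i=3: a_3=2, p_3 = 2*206 + 17 = 429, q_3 = 2*97 + 8 = 202.
  i=4: a_4=7, p_4 = 7*429 + 206 = 3209, q_4 = 7*202 + 97 = 1511.

2/1, 17/8, 206/97, 429/202, 3209/1511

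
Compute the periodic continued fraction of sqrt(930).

Write x_i = (sqrt(930) + m_i)/d_i with (m_0, d_0) = (0, 1). a_0 = floor(sqrt(930)) = 30, since 30^2 = 900 <= 930 < 961 = 31^2.
Iterate m_{i+1} = d_i*a_i - m_i, d_{i+1} = (930 - m_{i+1}^2)/d_i, a_{i+1} = floor((a_0 + m_{i+1})/d_{i+1}):
  m_1 = 1*30 - 0 = 30, d_1 = (930 - 30^2)/1 = 30/1 = 30, a_1 = floor((30 + 30)/30) = 2.
  m_2 = 30*2 - 30 = 30, d_2 = (930 - 30^2)/30 = 30/30 = 1, a_2 = floor((30 + 30)/1) = 60.
  m_3 = 1*60 - 30 = 30, d_3 = (930 - 30^2)/1 = 30/1 = 30: (m_3, d_3) = (m_1, d_1) = (30, 30), so from here the quotients repeat a_1, a_2; the period length is 2.
Hence the expansion of sqrt(930) is a_0 = 30 followed by the repeating block 2, 60 (period 2).

[30; (2, 60)]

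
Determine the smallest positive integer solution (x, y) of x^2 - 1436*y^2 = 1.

First expand sqrt(1436) as a continued fraction. With x_i = (sqrt(1436) + m_i)/d_i and (m_0, d_0) = (0, 1): a_0 = floor(sqrt(1436)) = 37, since 37^2 = 1369 <= 1436 < 1444 = 38^2.
Iterate m_{i+1} = d_i*a_i - m_i, d_{i+1} = (1436 - m_{i+1}^2)/d_i, a_{i+1} = floor((a_0 + m_{i+1})/d_{i+1}):
  m_1 = 1*37 - 0 = 37, d_1 = (1436 - 37^2)/1 = 67/1 = 67, a_1 = floor((37 + 37)/67) = 1.
  m_2 = 67*1 - 37 = 30, d_2 = (1436 - 30^2)/67 = 536/67 = 8, a_2 = floor((37 + 30)/8) = 8.
  m_3 = 8*8 - 30 = 34, d_3 = (1436 - 34^2)/8 = 280/8 = 35, a_3 = floor((37 + 34)/35) = 2.
  m_4 = 35*2 - 34 = 36, d_4 = (1436 - 36^2)/35 = 140/35 = 4, a_4 = floor((37 + 36)/4) = 18.
  m_5 = 4*18 - 36 = 36, d_5 = (1436 - 36^2)/4 = 140/4 = 35, a_5 = floor((37 + 36)/35) = 2.
  m_6 = 35*2 - 36 = 34, d_6 = (1436 - 34^2)/35 = 280/35 = 8, a_6 = floor((37 + 34)/8) = 8.
  m_7 = 8*8 - 34 = 30, d_7 = (1436 - 30^2)/8 = 536/8 = 67, a_7 = floor((37 + 30)/67) = 1.
  m_8 = 67*1 - 30 = 37, d_8 = (1436 - 37^2)/67 = 67/67 = 1, a_8 = floor((37 + 37)/1) = 74.
  m_9 = 1*74 - 37 = 37, d_9 = (1436 - 37^2)/1 = 67/1 = 67: (m_9, d_9) = (m_1, d_1) = (37, 67), so from here the quotients repeat a_1, ..., a_8; the period length is 8.
So sqrt(1436) = [37; (1, 8, 2, 18, 2, 8, 1, 74)] with period length k = 8.
k is even, so the fundamental solution of x^2 - 1436y^2 = 1 is (p_{k-1}, q_{k-1}) = (p_7, q_7); compute convergents through index 7.
Convergents (p_i = a_i*p_{i-1} + p_{i-2}, q_i = a_i*q_{i-1} + q_{i-2} with p_{-2}=0, p_{-1}=1, q_{-2}=1, q_{-1}=0):
  i=0: a_0=37, p_0 = 37*1 + 0 = 37, q_0 = 37*0 + 1 = 1.
  i=1: a_1=1, p_1 = 1*37 + 1 = 38, q_1 = 1*1 + 0 = 1.
  i=2: a_2=8, p_2 = 8*38 + 37 = 341, q_2 = 8*1 + 1 = 9.
  i=3: a_3=2, p_3 = 2*341 + 38 = 720, q_3 = 2*9 + 1 = 19.
  i=4: a_4=18, p_4 = 18*720 + 341 = 13301, q_4 = 18*19 + 9 = 351.
  i=5: a_5=2, p_5 = 2*13301 + 720 = 27322, q_5 = 2*351 + 19 = 721.
  i=6: a_6=8, p_6 = 8*27322 + 13301 = 231877, q_6 = 8*721 + 351 = 6119.
  i=7: a_7=1, p_7 = 1*231877 + 27322 = 259199, q_7 = 1*6119 + 721 = 6840.
Check: 259199^2 - 1436*6840^2 = 67184121601 - 67184121600 = 1, so (x, y) = (259199, 6840) solves the equation, and by the theorem it is the least positive solution.

(x, y) = (259199, 6840)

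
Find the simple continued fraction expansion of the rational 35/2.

[17; 2]

Run the Euclidean algorithm on 35 and 2; the successive quotients are the partial quotients a_0, a_1, ... (each step inverts the fractional part left over by the previous one):
  35 = 17*2 + 1, so a_0 = 17.
  2 = 2*1 + 0, so a_1 = 2.
The remainder reaches 0 after 2 divisions, so the expansion has 2 partial quotients, read off in order.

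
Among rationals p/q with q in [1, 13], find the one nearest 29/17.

17/10

Expand x = 29/17 as a continued fraction with the Euclidean algorithm:
  29 = 1*17 + 12, so a_0 = 1.
  17 = 1*12 + 5, so a_1 = 1.
  12 = 2*5 + 2, so a_2 = 2.
  5 = 2*2 + 1, so a_3 = 2.
  2 = 2*1 + 0, so a_4 = 2.
so x = [1; 1, 2, 2, 2].
Convergents (p_i = a_i*p_{i-1} + p_{i-2}, q_i = a_i*q_{i-1} + q_{i-2} with p_{-2}=0, p_{-1}=1, q_{-2}=1, q_{-1}=0), until the denominator exceeds 13:
  i=0: a_0=1, p_0 = 1*1 + 0 = 1, q_0 = 1*0 + 1 = 1.
  i=1: a_1=1, p_1 = 1*1 + 1 = 2, q_1 = 1*1 + 0 = 1.
  i=2: a_2=2, p_2 = 2*2 + 1 = 5, q_2 = 2*1 + 1 = 3.
  i=3: a_3=2, p_3 = 2*5 + 2 = 12, q_3 = 2*3 + 1 = 7.
  i=4: a_4=2, p_4 = 2*12 + 5 = 29, q_4 = 2*7 + 3 = 17.
q_4 = 17 > 13, so the last convergent with denominator <= 13 is p_3/q_3 = 12/7.
The closest fraction with denominator <= 13 is either p_3/q_3 or the intermediate fraction (k*p_3 + p_2)/(k*q_3 + q_2) with the largest k >= 1 whose denominator stays <= 13; these approach x as k grows, and every other convergent or intermediate fraction in range is farther away.
Largest k: floor((13 - q_2)/q_3) = floor((13 - 3)/7) = 1.
That gives (1*12 + 5)/(1*7 + 3) = 17/10.
Compare the errors: |x - 12/7| = |29*7 - 12*17|/(17*7) = 1/119, and |x - 17/10| = |29*10 - 17*17|/(17*10) = 1/170.
Cross-multiplying, 1*119 = 119 < 170 = 1*170, so 1/170 is smaller: the intermediate fraction 17/10 is closer to x than 12/7.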